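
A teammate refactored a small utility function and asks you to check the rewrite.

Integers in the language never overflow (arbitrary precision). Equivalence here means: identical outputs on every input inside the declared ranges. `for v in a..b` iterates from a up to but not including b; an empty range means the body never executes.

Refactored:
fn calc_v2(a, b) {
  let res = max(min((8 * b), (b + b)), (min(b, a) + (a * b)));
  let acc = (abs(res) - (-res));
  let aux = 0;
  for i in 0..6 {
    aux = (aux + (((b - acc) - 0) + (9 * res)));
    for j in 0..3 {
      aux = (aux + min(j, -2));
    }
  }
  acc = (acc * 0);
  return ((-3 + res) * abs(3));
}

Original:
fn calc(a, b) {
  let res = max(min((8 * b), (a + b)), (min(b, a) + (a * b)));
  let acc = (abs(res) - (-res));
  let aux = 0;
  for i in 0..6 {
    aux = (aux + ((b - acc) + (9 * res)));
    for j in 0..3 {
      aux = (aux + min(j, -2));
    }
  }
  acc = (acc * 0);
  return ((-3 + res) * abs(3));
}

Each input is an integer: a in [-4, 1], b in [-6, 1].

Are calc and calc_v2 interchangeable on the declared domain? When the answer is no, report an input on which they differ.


Try a=-4, b=0.
calc: res=-4, then acc=0, then aux=0, then (i=0), then aux=-36, then (j=0), then aux=-38, then (j=1), then aux=-40, then (j=2), then aux=-42, then (i=1), then aux=-78, then (j=0), then aux=-80, then (j=1), then aux=-82, then (j=2), then aux=-84, then (i=2), then aux=-120, then (j=0), then aux=-122, then (j=1), then aux=-124, then (j=2), then aux=-126, then (i=3), then aux=-162, then (j=0), then aux=-164, then (j=1), then aux=-166, then (j=2), then aux=-168, then (i=4), then aux=-204, then (j=0), then aux=-206, then (j=1), then aux=-208, then (j=2), then aux=-210, then (i=5), then aux=-246, then (j=0), then aux=-248, then (j=1), then aux=-250, then (j=2), then aux=-252, then acc=0, then returns -21
calc_v2: res=0, then acc=0, then aux=0, then (i=0), then aux=0, then (j=0), then aux=-2, then (j=1), then aux=-4, then (j=2), then aux=-6, then (i=1), then aux=-6, then (j=0), then aux=-8, then (j=1), then aux=-10, then (j=2), then aux=-12, then (i=2), then aux=-12, then (j=0), then aux=-14, then (j=1), then aux=-16, then (j=2), then aux=-18, then (i=3), then aux=-18, then (j=0), then aux=-20, then (j=1), then aux=-22, then (j=2), then aux=-24, then (i=4), then aux=-24, then (j=0), then aux=-26, then (j=1), then aux=-28, then (j=2), then aux=-30, then (i=5), then aux=-30, then (j=0), then aux=-32, then (j=1), then aux=-34, then (j=2), then aux=-36, then acc=0, then returns -9
-21 != -9, so the rewrite changes behavior.
verdict: not equivalent; witness: a=-4, b=0


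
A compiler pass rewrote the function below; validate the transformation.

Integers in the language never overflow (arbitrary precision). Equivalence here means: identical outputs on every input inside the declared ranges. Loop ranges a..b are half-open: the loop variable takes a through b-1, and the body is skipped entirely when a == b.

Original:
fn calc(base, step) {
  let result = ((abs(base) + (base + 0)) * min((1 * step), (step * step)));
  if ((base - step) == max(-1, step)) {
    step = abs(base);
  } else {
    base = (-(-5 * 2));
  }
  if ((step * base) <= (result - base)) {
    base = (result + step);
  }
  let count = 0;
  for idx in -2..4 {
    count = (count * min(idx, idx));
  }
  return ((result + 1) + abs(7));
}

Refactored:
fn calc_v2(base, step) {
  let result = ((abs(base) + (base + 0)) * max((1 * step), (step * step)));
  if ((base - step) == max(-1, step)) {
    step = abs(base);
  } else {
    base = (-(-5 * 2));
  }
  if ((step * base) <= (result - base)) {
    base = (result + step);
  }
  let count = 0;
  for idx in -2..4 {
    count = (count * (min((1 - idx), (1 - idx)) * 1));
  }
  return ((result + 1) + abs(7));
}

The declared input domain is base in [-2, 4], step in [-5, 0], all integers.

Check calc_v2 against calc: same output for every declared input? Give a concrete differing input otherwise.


On input base=1, step=-5, calc returns -2 while calc_v2 returns 58.
verdict: not equivalent; witness: base=1, step=-5


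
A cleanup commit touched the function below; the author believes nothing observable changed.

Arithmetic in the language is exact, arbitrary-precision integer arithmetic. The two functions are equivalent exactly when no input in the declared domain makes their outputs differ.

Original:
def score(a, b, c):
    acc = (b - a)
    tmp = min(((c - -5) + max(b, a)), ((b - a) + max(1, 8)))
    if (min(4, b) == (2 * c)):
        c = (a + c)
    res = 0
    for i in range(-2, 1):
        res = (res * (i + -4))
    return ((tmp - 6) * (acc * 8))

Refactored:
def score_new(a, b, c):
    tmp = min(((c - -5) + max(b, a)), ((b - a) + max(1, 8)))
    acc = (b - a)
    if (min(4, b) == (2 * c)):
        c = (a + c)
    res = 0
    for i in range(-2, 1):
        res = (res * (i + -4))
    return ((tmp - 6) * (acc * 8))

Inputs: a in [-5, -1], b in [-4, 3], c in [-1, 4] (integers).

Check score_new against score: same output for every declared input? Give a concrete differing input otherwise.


This is a faithful refactor — same computation, different form, but the computed results match everywhere.
As a probe, take a=-2, b=0, c=4: score runs acc := 2 | tmp := 9 | (min(4, b) == (2 * c)): false | res := 0 | iter i=-2: | res := 0 | iter i=-1: | res := 0 | iter i=0: | res := 0 | result 48; score_new runs tmp := 9 | acc := 2 | (min(4, b) == (2 * c)): false | res := 0 | iter i=-2: | res := 0 | iter i=-1: | res := 0 | iter i=0: | res := 0 | result 48; both end at 48.
Every one of the 240 inputs gives matching results.
verdict: equivalent


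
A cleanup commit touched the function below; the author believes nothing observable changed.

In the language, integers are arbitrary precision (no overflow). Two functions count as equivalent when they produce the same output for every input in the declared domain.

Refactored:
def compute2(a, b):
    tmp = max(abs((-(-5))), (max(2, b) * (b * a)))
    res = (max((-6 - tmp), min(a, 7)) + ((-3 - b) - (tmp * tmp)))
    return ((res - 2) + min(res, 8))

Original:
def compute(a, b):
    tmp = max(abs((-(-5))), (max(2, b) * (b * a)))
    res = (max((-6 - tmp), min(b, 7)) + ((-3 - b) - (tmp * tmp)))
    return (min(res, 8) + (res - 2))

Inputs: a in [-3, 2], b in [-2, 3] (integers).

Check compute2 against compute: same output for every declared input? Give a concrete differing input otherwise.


Consider the input a=-3, b=-2.
compute: tmp=12, then res=-147, then returns -296
compute2: tmp=12, then res=-148, then returns -298
-296 != -298, so the rewrite changes behavior.
verdict: not equivalent; witness: a=-3, b=-2


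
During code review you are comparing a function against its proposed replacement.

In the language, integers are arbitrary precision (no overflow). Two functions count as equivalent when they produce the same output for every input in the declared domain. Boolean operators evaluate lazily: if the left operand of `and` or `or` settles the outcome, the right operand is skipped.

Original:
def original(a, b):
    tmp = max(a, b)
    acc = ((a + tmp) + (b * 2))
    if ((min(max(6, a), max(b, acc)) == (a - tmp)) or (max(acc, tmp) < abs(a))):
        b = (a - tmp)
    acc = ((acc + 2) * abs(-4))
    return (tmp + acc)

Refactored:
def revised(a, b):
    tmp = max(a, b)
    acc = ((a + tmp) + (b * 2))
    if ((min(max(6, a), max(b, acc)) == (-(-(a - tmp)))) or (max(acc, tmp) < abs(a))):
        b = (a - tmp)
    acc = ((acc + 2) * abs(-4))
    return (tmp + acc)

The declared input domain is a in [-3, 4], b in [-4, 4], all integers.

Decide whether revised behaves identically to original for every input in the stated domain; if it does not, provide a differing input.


Differences: same computation, different form — yet all 72 inputs agree.
verdict: equivalent


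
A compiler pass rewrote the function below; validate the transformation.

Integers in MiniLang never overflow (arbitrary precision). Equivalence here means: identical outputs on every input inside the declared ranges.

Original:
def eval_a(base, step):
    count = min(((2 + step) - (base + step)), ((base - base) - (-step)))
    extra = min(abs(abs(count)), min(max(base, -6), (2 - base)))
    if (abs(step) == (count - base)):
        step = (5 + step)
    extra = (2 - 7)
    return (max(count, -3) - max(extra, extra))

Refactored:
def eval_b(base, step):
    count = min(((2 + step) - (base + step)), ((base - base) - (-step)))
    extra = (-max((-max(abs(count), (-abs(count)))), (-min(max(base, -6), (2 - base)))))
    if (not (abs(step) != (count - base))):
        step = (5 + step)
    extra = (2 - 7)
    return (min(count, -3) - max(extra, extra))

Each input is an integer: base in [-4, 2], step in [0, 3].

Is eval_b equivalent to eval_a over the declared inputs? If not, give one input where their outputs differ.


On input base=-4, step=0, eval_a returns 5 while eval_b returns 2.
verdict: not equivalent; witness: base=-4, step=0


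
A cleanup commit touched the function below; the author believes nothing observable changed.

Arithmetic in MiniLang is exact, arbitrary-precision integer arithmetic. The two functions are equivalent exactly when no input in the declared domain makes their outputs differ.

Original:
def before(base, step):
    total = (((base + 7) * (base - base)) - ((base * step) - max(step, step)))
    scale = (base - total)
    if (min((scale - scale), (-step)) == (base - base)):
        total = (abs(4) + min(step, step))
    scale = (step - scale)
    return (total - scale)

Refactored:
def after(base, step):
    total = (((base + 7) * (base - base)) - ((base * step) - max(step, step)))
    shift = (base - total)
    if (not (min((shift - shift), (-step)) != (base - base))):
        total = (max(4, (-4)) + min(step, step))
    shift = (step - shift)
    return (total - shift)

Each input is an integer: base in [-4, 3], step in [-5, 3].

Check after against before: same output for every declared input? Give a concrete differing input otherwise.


Reading the diff, among the changes: min/max/abs usage differs, plus constant usage differs, plus comparison usage differs, plus boolean connective usage differs, plus local variable names differ.
As a probe, take base=-2, step=0: before runs total=0, then scale=-2, then (min((scale - scale), (-step)) == (base - base)) is true, then total=4, then scale=2, then returns 2; after runs total=0, then shift=-2, then (not (min((shift - shift), (-step)) != (base - base))) is true, then total=4, then shift=2, then returns 2; both end at 2.
Checked all 72 inputs in the declared domain: the outputs agree on every one.
verdict: equivalent


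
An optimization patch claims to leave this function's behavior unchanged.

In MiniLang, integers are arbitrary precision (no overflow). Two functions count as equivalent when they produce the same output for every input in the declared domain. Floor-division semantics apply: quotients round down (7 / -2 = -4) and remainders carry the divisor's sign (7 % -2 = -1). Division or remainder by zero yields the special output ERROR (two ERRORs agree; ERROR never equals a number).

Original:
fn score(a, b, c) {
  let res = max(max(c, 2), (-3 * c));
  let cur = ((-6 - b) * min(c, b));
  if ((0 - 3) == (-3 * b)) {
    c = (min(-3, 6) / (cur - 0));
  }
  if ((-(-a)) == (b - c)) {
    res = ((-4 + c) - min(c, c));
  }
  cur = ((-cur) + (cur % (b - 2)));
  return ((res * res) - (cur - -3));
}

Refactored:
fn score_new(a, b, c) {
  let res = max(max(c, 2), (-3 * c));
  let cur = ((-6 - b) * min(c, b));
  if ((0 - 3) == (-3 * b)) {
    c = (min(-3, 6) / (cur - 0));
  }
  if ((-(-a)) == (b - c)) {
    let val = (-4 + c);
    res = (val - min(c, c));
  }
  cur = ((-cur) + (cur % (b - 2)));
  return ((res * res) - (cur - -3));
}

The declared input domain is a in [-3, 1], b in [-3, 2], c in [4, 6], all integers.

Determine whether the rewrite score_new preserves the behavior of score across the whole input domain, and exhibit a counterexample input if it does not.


This is a faithful refactor — local variable names differ, statement counts differ, but the computed results match everywhere.
Spot check at a=0, b=-2, c=4 — score: res = 4; cur = 8; ((0 - 3) == (-3 * b)) -> false; ((-(-a)) == (b - c)) -> false; cur = -8; return 21. score_new: res = 4; cur = 8; ((0 - 3) == (-3 * b)) -> false; ((-(-a)) == (b - c)) -> false; cur = -8; return 21. Both give 21.
Across all 90 domain points the two functions coincide.
verdict: equivalent


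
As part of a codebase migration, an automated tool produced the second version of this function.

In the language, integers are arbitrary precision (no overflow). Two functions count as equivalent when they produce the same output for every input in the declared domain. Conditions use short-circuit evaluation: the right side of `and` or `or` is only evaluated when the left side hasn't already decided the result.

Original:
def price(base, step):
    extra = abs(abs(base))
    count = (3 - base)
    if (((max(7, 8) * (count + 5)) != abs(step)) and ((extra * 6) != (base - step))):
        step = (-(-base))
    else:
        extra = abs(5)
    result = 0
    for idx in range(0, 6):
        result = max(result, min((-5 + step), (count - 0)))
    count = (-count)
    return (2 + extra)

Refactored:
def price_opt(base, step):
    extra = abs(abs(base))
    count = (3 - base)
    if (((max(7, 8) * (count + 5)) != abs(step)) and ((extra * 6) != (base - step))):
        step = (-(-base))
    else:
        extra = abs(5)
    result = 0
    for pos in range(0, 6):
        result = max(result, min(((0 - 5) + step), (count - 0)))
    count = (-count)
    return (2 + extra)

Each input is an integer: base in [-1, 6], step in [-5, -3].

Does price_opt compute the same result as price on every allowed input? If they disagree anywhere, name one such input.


Comparing the listings, the differences include: arithmetic usage differs; and constant usage differs; and local variable names differ.
Spot check at base=6, step=-5 — price: extra=6, then count=-3, then (((max(7, 8) * (count + 5)) != abs(step)) and ((extra * 6) != (base - step))) is true, then step=6, then result=0, then (idx=0), then result=0, then (idx=1), then result=0, then (idx=2), then result=0, then (idx=3), then result=0, then (idx=4), then result=0, then (idx=5), then result=0, then count=3, then returns 8. price_opt: extra=6, then count=-3, then (((max(7, 8) * (count + 5)) != abs(step)) and ((extra * 6) != (base - step))) is true, then step=6, then result=0, then (pos=0), then result=0, then (pos=1), then result=0, then (pos=2), then result=0, then (pos=3), then result=0, then (pos=4), then result=0, then (pos=5), then result=0, then count=3, then returns 8. Both give 8.
Sweeping the whole domain (24 inputs) finds no disagreement.
verdict: equivalent


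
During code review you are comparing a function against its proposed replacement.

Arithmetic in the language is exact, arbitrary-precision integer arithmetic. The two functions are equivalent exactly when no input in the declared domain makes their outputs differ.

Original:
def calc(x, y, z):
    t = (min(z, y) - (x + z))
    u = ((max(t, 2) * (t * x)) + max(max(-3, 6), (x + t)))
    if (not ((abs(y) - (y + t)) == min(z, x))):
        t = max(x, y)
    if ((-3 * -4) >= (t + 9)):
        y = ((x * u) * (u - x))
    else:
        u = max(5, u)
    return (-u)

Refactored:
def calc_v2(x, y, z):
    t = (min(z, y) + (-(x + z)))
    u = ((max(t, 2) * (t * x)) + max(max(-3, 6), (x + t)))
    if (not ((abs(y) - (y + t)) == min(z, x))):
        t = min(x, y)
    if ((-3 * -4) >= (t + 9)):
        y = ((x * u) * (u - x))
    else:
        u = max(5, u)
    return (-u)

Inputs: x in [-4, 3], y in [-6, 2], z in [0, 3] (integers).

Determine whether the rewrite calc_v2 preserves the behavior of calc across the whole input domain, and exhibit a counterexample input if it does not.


Although `max(x, y)` became `min(x, y)`, no input in the stated domain can expose it; all 288 inputs agree.
verdict: equivalent


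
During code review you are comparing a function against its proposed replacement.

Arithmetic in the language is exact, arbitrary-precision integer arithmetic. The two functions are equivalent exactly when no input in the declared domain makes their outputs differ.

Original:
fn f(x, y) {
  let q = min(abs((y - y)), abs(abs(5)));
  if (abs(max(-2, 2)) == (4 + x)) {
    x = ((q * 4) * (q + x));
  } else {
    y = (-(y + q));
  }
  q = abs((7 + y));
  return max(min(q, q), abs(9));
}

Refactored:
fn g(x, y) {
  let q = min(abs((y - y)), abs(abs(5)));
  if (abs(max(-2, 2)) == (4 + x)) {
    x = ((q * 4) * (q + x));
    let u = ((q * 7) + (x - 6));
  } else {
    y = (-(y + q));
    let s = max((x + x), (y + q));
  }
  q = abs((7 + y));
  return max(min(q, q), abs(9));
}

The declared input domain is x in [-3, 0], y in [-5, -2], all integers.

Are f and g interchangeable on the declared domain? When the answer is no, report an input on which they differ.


This is a faithful refactor — min/max/abs usage differs, arithmetic usage differs, constant usage differs, local variable names differ, statement counts differ, but the computed results match everywhere.
Spot check at x=-3, y=-5 — f: q := 0 | (abs(max(-2, 2)) == (4 + x)): false | y := 5 | q := 12 | result 12. g: q := 0 | (abs(max(-2, 2)) == (4 + x)): false | y := 5 | s := 5 | q := 12 | result 12. Both give 12.
Every one of the 16 inputs gives matching results.
verdict: equivalent


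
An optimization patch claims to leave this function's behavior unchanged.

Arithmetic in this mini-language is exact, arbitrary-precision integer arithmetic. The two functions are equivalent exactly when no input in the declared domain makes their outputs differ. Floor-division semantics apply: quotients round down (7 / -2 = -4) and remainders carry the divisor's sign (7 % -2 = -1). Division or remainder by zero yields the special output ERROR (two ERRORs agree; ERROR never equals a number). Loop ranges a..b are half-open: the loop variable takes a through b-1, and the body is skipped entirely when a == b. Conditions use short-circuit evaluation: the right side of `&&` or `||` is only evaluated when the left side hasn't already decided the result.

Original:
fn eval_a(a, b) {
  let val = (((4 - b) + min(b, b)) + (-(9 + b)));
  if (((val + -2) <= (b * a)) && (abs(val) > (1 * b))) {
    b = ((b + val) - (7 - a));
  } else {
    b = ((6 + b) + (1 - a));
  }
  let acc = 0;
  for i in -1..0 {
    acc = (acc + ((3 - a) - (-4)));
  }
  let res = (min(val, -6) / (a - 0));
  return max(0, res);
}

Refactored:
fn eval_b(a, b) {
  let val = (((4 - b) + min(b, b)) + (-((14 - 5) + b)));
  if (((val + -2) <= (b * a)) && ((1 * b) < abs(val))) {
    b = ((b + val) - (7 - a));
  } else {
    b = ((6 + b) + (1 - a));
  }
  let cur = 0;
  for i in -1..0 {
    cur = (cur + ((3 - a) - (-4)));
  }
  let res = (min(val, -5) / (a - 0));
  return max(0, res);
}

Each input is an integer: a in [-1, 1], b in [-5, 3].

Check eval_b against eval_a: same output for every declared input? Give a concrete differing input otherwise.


Try a=-1, b=-5.
eval_a: val := 0 | (((val + -2) <= (b * a)) && (abs(val) > (1 * b))): true | b := -13 | acc := 0 | iter i=-1: | acc := 8 | res := 6 | result 6
eval_b: val := 0 | (((val + -2) <= (b * a)) && ((1 * b) < abs(val))): true | b := -13 | cur := 0 | iter i=-1: | cur := 8 | res := 5 | result 5
6 against 5: the behavior changed.
verdict: not equivalent; witness: a=-1, b=-5


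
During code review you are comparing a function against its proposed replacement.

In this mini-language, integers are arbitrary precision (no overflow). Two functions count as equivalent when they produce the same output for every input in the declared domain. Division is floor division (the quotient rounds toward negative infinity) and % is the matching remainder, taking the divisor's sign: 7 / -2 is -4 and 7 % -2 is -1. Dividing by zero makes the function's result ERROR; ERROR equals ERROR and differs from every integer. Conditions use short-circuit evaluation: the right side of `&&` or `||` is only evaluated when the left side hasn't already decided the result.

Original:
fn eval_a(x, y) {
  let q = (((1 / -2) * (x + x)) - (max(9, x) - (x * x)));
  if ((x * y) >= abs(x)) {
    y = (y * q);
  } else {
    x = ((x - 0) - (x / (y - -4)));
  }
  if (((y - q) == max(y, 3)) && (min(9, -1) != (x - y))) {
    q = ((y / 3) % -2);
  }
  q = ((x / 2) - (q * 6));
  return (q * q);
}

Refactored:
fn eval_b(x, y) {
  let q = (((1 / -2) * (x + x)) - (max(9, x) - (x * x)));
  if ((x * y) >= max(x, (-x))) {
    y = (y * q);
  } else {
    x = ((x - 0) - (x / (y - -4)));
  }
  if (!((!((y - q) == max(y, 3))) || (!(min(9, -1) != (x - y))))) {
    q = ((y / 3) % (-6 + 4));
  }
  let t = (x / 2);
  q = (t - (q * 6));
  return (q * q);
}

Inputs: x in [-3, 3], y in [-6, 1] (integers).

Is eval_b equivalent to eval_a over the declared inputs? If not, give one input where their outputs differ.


Reading the diff, among the changes: statement counts differ, plus local variable names differ, plus min/max/abs usage differs, plus boolean connective usage differs, plus constant usage differs, plus arithmetic usage differs.
One worked example (x=-2, y=0) — eval_a: q = -1; ((x * y) >= abs(x)) -> false; x = -1; (((y - q) == max(y, 3)) && (min(9, -1) != (x - y))) -> false; q = 5; return 25; eval_b: q = -1; ((x * y) >= max(x, (-x))) -> false; x = -1; (!((!((y - q) == max(y, 3))) || (!(min(9, -1) != (x - y))))) -> false; t = -1; q = 5; return 25; agreement on 25.
Checked all 56 inputs in the declared domain: the outputs agree on every one.
verdict: equivalent


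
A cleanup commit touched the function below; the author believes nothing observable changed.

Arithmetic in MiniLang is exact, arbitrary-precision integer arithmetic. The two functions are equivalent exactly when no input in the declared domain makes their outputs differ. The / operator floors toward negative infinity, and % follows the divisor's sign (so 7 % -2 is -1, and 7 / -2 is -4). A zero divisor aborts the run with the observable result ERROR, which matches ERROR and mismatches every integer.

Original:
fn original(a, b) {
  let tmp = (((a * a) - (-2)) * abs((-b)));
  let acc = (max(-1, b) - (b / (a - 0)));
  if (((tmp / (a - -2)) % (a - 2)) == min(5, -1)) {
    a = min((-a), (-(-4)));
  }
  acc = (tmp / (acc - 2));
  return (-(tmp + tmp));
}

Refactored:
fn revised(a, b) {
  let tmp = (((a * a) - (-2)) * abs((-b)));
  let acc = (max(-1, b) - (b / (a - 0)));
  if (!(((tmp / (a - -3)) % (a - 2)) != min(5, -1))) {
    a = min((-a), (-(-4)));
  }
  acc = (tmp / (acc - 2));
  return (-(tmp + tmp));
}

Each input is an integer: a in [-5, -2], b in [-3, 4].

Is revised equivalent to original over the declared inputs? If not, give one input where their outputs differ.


Run the pair on a=-3, b=-3.
original: tmp becomes 33; next acc becomes -2; next (((tmp / (a - -2)) % (a - 2)) == min(5, -1)) evaluates to false; next acc becomes -9; next final value -66
revised: tmp becomes 33; next acc becomes -2; next hits division by zero so the output is ERROR
-66 and ERROR differ, so these are not the same function on this domain.
verdict: not equivalent; witness: a=-3, b=-3


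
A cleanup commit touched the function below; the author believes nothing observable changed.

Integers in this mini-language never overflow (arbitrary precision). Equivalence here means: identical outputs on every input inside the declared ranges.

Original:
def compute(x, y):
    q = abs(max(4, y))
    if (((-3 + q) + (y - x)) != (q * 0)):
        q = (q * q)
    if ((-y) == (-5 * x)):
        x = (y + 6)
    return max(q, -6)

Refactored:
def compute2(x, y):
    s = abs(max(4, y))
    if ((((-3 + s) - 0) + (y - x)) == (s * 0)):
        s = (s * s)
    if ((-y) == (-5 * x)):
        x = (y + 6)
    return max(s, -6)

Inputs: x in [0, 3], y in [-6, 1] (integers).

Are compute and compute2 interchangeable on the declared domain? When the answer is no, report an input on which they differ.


At x=0, y=-6: compute gives 16, compute2 gives 4.
verdict: not equivalent; witness: x=0, y=-6


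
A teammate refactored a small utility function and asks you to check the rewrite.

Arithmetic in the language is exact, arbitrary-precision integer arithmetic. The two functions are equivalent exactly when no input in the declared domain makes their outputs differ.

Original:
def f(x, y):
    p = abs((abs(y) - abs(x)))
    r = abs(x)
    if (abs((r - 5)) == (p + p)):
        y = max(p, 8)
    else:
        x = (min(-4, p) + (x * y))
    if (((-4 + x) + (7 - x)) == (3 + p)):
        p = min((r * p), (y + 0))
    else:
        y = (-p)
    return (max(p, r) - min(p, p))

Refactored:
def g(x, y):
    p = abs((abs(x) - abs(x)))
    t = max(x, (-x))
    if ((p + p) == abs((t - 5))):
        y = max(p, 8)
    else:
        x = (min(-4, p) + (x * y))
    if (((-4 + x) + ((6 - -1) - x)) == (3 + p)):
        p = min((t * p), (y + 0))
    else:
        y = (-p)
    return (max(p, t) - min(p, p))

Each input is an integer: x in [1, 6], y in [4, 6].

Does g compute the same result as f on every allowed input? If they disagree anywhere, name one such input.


Run the pair on x=1, y=4.
f: p = 3; r = 1; (abs((r - 5)) == (p + p)) -> false; x = 0; (((-4 + x) + (7 - x)) == (3 + p)) -> false; y = -3; return 0
g: p = 0; t = 1; ((p + p) == abs((t - 5))) -> false; x = 0; (((-4 + x) + ((6 - -1) - x)) == (3 + p)) -> true; p = 0; return 1
0 and 1 differ, so these are not the same function on this domain.
verdict: not equivalent; witness: x=1, y=4


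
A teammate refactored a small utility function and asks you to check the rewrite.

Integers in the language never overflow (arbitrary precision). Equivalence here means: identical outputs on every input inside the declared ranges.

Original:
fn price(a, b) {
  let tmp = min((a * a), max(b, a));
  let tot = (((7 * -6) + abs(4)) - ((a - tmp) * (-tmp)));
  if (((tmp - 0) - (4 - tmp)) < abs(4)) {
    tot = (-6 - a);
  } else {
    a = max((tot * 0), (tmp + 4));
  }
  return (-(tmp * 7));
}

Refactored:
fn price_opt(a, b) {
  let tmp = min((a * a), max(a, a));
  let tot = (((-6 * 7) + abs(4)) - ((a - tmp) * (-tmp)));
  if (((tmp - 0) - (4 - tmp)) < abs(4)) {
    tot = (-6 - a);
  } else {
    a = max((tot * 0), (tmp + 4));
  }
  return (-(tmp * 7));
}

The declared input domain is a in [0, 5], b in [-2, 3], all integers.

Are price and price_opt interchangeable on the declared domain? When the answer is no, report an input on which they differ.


The rewrite breaks on a=2, b=3, where the results are -21 and -14.
price: tmp=3, then tot=-41, then (((tmp - 0) - (4 - tmp)) < abs(4)) is true, then tot=-8, then returns -21
price_opt: tmp=2, then tot=-38, then (((tmp - 0) - (4 - tmp)) < abs(4)) is true, then tot=-8, then returns -14
verdict: not equivalent; witness: a=2, b=3


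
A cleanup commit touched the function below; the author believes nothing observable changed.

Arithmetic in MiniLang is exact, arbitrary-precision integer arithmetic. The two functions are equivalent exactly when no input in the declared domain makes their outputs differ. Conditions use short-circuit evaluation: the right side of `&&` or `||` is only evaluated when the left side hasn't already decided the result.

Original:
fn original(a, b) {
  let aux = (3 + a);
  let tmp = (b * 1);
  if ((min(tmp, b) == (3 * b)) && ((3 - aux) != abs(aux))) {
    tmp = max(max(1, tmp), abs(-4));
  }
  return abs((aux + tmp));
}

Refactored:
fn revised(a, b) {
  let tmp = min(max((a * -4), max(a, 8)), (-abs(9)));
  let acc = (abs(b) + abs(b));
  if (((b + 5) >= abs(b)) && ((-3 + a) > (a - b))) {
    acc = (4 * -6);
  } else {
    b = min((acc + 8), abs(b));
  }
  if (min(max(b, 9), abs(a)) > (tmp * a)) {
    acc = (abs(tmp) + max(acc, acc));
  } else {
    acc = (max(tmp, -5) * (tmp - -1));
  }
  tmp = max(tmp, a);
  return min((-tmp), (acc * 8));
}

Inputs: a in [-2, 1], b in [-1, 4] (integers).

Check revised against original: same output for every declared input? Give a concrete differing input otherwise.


The rewrite breaks on a=-2, b=-1, where the results are 0 and 2.
original: aux=1, then tmp=-1, then ((min(tmp, b) == (3 * b)) && ((3 - aux) != abs(aux))) is false, then returns 0
revised: tmp=-9, then acc=2, then (((b + 5) >= abs(b)) && ((-3 + a) > (a - b))) is false, then b=1, then (min(max(b, 9), abs(a)) > (tmp * a)) is false, then acc=40, then tmp=-2, then returns 2
verdict: not equivalent; witness: a=-2, b=-1


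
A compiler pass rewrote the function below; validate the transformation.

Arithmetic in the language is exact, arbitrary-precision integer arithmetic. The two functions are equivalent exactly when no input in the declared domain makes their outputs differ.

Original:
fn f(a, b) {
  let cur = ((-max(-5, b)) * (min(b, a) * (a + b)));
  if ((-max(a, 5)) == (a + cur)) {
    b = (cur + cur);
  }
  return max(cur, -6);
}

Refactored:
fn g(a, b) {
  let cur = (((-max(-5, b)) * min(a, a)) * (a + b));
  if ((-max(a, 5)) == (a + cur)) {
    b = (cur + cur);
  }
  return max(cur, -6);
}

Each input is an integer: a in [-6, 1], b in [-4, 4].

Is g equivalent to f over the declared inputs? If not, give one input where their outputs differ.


There is a counterexample at a=-3, b=-4: 112 on one side, 84 on the other.
f: cur = 112; ((-max(a, 5)) == (a + cur)) -> false; return 112
g: cur = 84; ((-max(a, 5)) == (a + cur)) -> false; return 84
verdict: not equivalent; witness: a=-3, b=-4


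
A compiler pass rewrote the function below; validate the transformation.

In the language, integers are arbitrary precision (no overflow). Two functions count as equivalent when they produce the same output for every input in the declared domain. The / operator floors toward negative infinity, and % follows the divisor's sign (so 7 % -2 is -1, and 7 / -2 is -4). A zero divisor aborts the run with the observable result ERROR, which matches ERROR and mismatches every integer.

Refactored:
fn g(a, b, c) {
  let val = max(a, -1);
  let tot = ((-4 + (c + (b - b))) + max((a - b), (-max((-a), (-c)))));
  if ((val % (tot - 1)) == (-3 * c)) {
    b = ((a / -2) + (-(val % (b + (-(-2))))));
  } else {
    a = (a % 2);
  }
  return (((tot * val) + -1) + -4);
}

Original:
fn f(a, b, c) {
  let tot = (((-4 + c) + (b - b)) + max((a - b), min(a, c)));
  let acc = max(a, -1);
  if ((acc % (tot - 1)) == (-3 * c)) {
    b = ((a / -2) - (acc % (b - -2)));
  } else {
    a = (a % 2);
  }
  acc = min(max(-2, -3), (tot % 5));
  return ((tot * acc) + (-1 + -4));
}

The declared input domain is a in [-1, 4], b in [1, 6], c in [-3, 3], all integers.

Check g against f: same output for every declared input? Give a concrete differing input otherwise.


There is a counterexample at a=-1, b=1, c=-3: 13 on one side, 4 on the other.
f: tot := -9 | acc := -1 | ((acc % (tot - 1)) == (-3 * c)): false | a := 1 | acc := -2 | result 13
g: val := -1 | tot := -9 | ((val % (tot - 1)) == (-3 * c)): false | a := 1 | result 4
verdict: not equivalent; witness: a=-1, b=1, c=-3


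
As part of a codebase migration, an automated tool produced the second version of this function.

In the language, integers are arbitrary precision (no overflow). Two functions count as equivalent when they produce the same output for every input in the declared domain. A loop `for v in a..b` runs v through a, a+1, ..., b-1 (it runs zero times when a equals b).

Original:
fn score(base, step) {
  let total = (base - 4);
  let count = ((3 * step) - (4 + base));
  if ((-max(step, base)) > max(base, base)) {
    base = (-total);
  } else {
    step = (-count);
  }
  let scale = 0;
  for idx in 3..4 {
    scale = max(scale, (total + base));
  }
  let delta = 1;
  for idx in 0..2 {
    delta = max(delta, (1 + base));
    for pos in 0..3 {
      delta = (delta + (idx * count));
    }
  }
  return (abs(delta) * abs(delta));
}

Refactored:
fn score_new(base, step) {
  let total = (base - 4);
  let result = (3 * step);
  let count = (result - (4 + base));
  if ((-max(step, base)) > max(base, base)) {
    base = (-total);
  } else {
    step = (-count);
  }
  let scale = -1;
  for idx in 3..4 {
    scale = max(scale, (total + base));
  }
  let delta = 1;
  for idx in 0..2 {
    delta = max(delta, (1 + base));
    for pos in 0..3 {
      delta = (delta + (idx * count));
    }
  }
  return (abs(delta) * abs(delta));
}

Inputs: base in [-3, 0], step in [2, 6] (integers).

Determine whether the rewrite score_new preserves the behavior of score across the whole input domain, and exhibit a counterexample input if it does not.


Although `0` became `-1`, no input in the stated domain can expose it; all 20 inputs agree.
verdict: equivalent


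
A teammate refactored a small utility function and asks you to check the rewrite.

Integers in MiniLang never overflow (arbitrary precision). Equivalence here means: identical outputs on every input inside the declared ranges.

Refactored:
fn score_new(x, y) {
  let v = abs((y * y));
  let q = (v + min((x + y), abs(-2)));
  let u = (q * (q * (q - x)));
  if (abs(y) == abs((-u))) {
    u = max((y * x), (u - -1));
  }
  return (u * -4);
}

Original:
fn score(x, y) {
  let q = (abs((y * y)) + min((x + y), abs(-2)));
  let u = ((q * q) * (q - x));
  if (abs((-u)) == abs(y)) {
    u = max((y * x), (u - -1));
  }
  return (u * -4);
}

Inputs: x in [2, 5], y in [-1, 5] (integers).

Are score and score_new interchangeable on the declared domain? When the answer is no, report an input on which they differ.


Comparing the listings, the differences include: local variable names differ; also statement counts differ.
One worked example (x=4, y=-1) — score: q := 3 | u := -9 | (abs((-u)) == abs(y)): false | result 36; score_new: v := 1 | q := 3 | u := -9 | (abs(y) == abs((-u))): false | result 36; agreement on 36.
An exhaustive pass over the 28 declared inputs shows identical outputs.
verdict: equivalent


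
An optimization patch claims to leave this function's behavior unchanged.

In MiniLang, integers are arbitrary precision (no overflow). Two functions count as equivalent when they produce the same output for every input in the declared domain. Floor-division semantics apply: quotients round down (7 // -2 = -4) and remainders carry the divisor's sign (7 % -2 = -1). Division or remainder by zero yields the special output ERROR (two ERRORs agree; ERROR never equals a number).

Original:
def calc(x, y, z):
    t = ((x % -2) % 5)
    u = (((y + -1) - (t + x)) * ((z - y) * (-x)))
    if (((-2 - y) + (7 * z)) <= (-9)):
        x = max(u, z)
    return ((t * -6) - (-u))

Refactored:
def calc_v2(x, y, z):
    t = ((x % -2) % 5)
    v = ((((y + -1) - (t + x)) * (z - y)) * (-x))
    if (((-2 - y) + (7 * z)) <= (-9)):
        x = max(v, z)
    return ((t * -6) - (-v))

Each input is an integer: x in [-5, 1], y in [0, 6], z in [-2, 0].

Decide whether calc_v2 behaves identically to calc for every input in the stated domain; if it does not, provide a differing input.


This is a faithful refactor — local variable names differ, but the computed results match everywhere.
One worked example (x=-5, y=5, z=0) — calc: t becomes 4; next u becomes -125; next (((-2 - y) + (7 * z)) <= (-9)) evaluates to false; next final value -149; calc_v2: t becomes 4; next v becomes -125; next (((-2 - y) + (7 * z)) <= (-9)) evaluates to false; next final value -149; agreement on -149.
Sweeping the whole domain (147 inputs) finds no disagreement.
verdict: equivalent


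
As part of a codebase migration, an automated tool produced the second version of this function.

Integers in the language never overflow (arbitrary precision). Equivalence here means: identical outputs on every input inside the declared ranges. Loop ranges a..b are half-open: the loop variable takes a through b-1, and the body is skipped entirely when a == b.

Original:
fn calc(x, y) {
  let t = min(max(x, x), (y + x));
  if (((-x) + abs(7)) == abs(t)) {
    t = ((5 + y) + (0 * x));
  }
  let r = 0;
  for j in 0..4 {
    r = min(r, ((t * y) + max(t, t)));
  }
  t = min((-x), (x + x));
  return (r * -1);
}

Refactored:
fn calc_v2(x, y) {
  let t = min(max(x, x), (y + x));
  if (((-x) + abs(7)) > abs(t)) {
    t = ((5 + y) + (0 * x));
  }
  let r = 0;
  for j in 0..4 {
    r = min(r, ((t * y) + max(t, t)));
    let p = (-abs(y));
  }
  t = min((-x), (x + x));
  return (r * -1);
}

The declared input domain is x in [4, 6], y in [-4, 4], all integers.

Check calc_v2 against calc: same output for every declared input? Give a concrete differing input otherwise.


x=4, y=-4 yields 0 from calc but 3 from calc_v2.
verdict: not equivalent; witness: x=4, y=-4


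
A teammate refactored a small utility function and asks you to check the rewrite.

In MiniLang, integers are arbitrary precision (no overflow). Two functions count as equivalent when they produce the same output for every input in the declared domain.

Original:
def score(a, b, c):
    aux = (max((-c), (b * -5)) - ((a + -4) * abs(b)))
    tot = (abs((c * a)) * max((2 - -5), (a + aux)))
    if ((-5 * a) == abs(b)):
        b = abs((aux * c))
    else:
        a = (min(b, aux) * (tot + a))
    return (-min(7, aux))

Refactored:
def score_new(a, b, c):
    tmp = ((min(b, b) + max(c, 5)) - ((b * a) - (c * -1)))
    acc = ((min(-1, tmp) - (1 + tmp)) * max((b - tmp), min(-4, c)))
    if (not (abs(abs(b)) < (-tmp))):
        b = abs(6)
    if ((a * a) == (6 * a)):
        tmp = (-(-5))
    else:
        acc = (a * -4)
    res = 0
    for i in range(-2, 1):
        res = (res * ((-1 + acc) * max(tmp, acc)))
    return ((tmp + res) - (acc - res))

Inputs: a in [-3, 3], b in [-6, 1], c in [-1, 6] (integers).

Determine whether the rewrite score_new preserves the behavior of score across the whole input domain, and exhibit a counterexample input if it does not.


These are not equivalent — on a=-3, b=-6, c=-1 the outputs split (-7 vs -30).
score: aux becomes 72; next tot becomes 207; next ((-5 * a) == abs(b)) evaluates to false; next a becomes -1224; next final value -7
score_new: tmp becomes -18; next acc becomes -12; next (not (abs(abs(b)) < (-tmp))) evaluates to false; next ((a * a) == (6 * a)) evaluates to false; next acc becomes 12; next res becomes 0; next at i=-2:; next res becomes 0; next at i=-1:; next res becomes 0; next at i=0:; next res becomes 0; next final value -30
verdict: not equivalent; witness: a=-3, b=-6, c=-1


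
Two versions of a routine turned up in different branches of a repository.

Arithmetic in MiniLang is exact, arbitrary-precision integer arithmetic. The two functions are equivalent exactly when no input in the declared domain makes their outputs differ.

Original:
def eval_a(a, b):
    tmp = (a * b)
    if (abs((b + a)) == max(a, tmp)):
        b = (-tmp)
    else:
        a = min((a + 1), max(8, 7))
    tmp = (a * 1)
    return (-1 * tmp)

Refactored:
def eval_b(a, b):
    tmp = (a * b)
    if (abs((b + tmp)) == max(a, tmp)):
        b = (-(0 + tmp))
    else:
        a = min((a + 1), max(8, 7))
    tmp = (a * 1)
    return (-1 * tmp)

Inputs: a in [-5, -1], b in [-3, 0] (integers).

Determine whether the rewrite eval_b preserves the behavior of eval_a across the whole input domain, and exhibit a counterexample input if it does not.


At a=-5, b=0: eval_a gives 4, eval_b gives 5.
verdict: not equivalent; witness: a=-5, b=0


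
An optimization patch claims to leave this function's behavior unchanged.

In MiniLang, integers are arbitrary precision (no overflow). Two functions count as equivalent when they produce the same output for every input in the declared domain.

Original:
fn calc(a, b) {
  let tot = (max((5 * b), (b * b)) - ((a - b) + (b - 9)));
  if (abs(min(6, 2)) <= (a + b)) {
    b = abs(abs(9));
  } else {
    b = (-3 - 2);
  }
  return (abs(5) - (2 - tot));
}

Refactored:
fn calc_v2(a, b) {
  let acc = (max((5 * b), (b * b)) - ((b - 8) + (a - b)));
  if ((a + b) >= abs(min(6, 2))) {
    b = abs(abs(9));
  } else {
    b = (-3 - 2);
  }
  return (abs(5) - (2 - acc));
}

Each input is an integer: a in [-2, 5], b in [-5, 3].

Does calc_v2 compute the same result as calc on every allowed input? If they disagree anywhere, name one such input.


Run the pair on a=-2, b=-5.
calc: tot becomes 36; next (abs(min(6, 2)) <= (a + b)) evaluates to false; next b becomes -5; next final value 39
calc_v2: acc becomes 35; next ((a + b) >= abs(min(6, 2))) evaluates to false; next b becomes -5; next final value 38
39 and 38 differ, so these are not the same function on this domain.
verdict: not equivalent; witness: a=-2, b=-5
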